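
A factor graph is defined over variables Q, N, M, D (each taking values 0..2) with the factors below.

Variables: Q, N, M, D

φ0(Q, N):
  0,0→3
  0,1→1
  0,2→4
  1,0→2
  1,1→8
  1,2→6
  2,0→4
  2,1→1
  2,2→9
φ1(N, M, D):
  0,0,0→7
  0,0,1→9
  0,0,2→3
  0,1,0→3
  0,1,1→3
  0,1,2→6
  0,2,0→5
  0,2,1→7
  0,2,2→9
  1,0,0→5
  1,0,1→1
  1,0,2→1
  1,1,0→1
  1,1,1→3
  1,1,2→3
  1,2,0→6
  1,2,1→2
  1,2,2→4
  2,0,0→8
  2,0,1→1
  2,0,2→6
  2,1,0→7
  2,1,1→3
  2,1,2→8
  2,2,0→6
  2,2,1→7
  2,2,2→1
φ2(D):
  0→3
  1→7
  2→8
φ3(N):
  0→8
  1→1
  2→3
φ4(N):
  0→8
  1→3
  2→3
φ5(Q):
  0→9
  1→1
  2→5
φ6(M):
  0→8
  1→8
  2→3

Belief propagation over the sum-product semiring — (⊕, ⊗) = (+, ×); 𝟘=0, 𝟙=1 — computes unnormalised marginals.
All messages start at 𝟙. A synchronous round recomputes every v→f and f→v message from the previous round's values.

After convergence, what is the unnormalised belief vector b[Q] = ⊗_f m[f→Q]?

init: all messages = 𝟙 over 3 values
r1 m[φ0→Q] = [8, 16, 14]
r1 m[φ0→N] = [9, 10, 19]
r1 m[φ1→N] = [52, 26, 47]
r1 m[φ1→M] = [41, 37, 47]
r1 m[φ1→D] = [48, 36, 41]
r1 m[φ2→D] = [3, 7, 8]
r1 m[φ3→N] = [8, 1, 3]
r1 m[φ4→N] = [8, 3, 3]
r1 m[φ5→Q] = [9, 1, 5]
r1 m[φ6→M] = [8, 8, 3]
r1 m[Q→φ0] = [1, 1, 1]
r1 m[Q→φ5] = [1, 1, 1]
r1 m[N→φ0] = [1, 1, 1]
r1 m[N→φ1] = [1, 1, 1]
r1 m[N→φ3] = [1, 1, 1]
r1 m[N→φ4] = [1, 1, 1]
r1 m[M→φ1] = [1, 1, 1]
r1 m[M→φ6] = [1, 1, 1]
r1 m[D→φ1] = [1, 1, 1]
r1 m[D→φ2] = [1, 1, 1]
r2 m[φ0→Q] = [8, 16, 14]
r2 m[φ0→N] = [9, 10, 19]
r2 m[φ1→N] = [52, 26, 47]
r2 m[φ1→M] = [41, 37, 47]
r2 m[φ1→D] = [48, 36, 41]
r2 m[φ2→D] = [3, 7, 8]
r2 m[φ3→N] = [8, 1, 3]
r2 m[φ4→N] = [8, 3, 3]
r2 m[φ5→Q] = [9, 1, 5]
r2 m[φ6→M] = [8, 8, 3]
r2 m[Q→φ0] = [9, 1, 5]
r2 m[Q→φ5] = [8, 16, 14]
r2 m[N→φ0] = [3328, 78, 423]
r2 m[N→φ1] = [576, 30, 171]
r2 m[N→φ3] = [3744, 780, 2679]
r2 m[N→φ4] = [3744, 260, 2679]
r2 m[M→φ1] = [8, 8, 3]
r2 m[M→φ6] = [41, 37, 47]
r2 m[D→φ1] = [3, 7, 8]
r2 m[D→φ2] = [48, 36, 41]
r3 m[φ0→Q] = [11754, 9818, 17197]
r3 m[φ0→N] = [49, 22, 87]
r3 m[φ1→N] = [1896, 816, 1705]
r3 m[φ1→M] = [76617, 64494, 93081]
r3 m[φ1→D] = [80298, 77595, 78009]
r3 m[φ2→D] = [3, 7, 8]
r3 m[φ3→N] = [8, 1, 3]
r3 m[φ4→N] = [8, 3, 3]
r3 m[φ5→Q] = [9, 1, 5]
r3 m[φ6→M] = [8, 8, 3]
r3 m[Q→φ0] = [9, 1, 5]
r3 m[Q→φ5] = [8, 16, 14]
r3 m[N→φ0] = [3328, 78, 423]
r3 m[N→φ1] = [576, 30, 171]
r3 m[N→φ3] = [3744, 780, 2679]
r3 m[N→φ4] = [3744, 260, 2679]
r3 m[M→φ1] = [8, 8, 3]
r3 m[M→φ6] = [41, 37, 47]
r3 m[D→φ1] = [3, 7, 8]
r3 m[D→φ2] = [48, 36, 41]
r4 m[φ0→Q] = [11754, 9818, 17197]
r4 m[φ0→N] = [49, 22, 87]
r4 m[φ1→N] = [1896, 816, 1705]
r4 m[φ1→M] = [76617, 64494, 93081]
r4 m[φ1→D] = [80298, 77595, 78009]
r4 m[φ2→D] = [3, 7, 8]
r4 m[φ3→N] = [8, 1, 3]
r4 m[φ4→N] = [8, 3, 3]
r4 m[φ5→Q] = [9, 1, 5]
r4 m[φ6→M] = [8, 8, 3]
r4 m[Q→φ0] = [9, 1, 5]
r4 m[Q→φ5] = [11754, 9818, 17197]
r4 m[N→φ0] = [121344, 2448, 15345]
r4 m[N→φ1] = [3136, 66, 783]
r4 m[N→φ3] = [743232, 53856, 445005]
r4 m[N→φ4] = [743232, 17952, 445005]
r4 m[M→φ1] = [8, 8, 3]
r4 m[M→φ6] = [76617, 64494, 93081]
r4 m[D→φ1] = [3, 7, 8]
r4 m[D→φ2] = [80298, 77595, 78009]
r5 m[φ0→Q] = [427860, 354342, 625929]
r5 m[φ0→N] = [49, 22, 87]
r5 m[φ1→N] = [1896, 816, 1705]
r5 m[φ1→M] = [402525, 330774, 489445]
r5 m[φ1→D] = [410330, 410919, 403413]
r5 m[φ2→D] = [3, 7, 8]
r5 m[φ3→N] = [8, 1, 3]
r5 m[φ4→N] = [8, 3, 3]
r5 m[φ5→Q] = [9, 1, 5]
r5 m[φ6→M] = [8, 8, 3]
r5 m[Q→φ0] = [9, 1, 5]
r5 m[Q→φ5] = [11754, 9818, 17197]
r5 m[N→φ0] = [121344, 2448, 15345]
r5 m[N→φ1] = [3136, 66, 783]
r5 m[N→φ3] = [743232, 53856, 445005]
r5 m[N→φ4] = [743232, 17952, 445005]
r5 m[M→φ1] = [8, 8, 3]
r5 m[M→φ6] = [76617, 64494, 93081]
r5 m[D→φ1] = [3, 7, 8]
r5 m[D→φ2] = [80298, 77595, 78009]
r6 m[φ0→Q] = [427860, 354342, 625929]
r6 m[φ0→N] = [49, 22, 87]
r6 m[φ1→N] = [1896, 816, 1705]
r6 m[φ1→M] = [402525, 330774, 489445]
r6 m[φ1→D] = [410330, 410919, 403413]
r6 m[φ2→D] = [3, 7, 8]
r6 m[φ3→N] = [8, 1, 3]
r6 m[φ4→N] = [8, 3, 3]
r6 m[φ5→Q] = [9, 1, 5]
r6 m[φ6→M] = [8, 8, 3]
r6 m[Q→φ0] = [9, 1, 5]
r6 m[Q→φ5] = [427860, 354342, 625929]
r6 m[N→φ0] = [121344, 2448, 15345]
r6 m[N→φ1] = [3136, 66, 783]
r6 m[N→φ3] = [743232, 53856, 445005]
r6 m[N→φ4] = [743232, 17952, 445005]
r6 m[M→φ1] = [8, 8, 3]
r6 m[M→φ6] = [402525, 330774, 489445]
r6 m[D→φ1] = [3, 7, 8]
r6 m[D→φ2] = [410330, 410919, 403413]
r7 m[φ0→Q] = [427860, 354342, 625929]
r7 m[φ0→N] = [49, 22, 87]
r7 m[φ1→N] = [1896, 816, 1705]
r7 m[φ1→M] = [402525, 330774, 489445]
r7 m[φ1→D] = [410330, 410919, 403413]
r7 m[φ2→D] = [3, 7, 8]
r7 m[φ3→N] = [8, 1, 3]
r7 m[φ4→N] = [8, 3, 3]
r7 m[φ5→Q] = [9, 1, 5]
r7 m[φ6→M] = [8, 8, 3]
r7 m[Q→φ0] = [9, 1, 5]
r7 m[Q→φ5] = [427860, 354342, 625929]
r7 m[N→φ0] = [121344, 2448, 15345]
r7 m[N→φ1] = [3136, 66, 783]
r7 m[N→φ3] = [743232, 53856, 445005]
r7 m[N→φ4] = [743232, 17952, 445005]
r7 m[M→φ1] = [8, 8, 3]
r7 m[M→φ6] = [402525, 330774, 489445]
r7 m[D→φ1] = [3, 7, 8]
r7 m[D→φ2] = [410330, 410919, 403413]
fixed point reached at round 7
b[Q] = ⊗ incoming = [3850740, 354342, 3129645]

b[Q] = [3850740, 354342, 3129645]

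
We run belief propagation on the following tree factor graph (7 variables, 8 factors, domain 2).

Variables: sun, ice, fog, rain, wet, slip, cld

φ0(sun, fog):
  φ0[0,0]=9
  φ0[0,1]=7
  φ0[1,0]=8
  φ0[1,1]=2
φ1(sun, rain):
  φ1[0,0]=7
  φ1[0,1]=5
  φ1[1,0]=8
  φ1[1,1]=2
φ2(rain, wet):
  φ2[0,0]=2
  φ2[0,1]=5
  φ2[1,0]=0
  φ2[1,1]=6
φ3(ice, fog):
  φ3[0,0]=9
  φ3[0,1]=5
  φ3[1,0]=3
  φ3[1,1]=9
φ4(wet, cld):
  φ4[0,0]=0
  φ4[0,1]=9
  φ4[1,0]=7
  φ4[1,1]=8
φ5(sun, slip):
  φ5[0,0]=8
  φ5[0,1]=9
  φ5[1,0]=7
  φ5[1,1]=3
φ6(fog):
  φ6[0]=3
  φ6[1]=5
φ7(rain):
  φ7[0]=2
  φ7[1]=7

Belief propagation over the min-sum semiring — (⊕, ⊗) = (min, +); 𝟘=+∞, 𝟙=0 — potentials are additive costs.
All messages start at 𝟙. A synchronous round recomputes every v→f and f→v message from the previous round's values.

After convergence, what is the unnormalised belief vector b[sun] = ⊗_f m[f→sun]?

b[sun] = [34, 24]

init: all messages = 𝟙 over 2 values
r1 m[φ0→sun] = [7, 2]
r1 m[φ0→fog] = [8, 2]
r1 m[φ1→sun] = [5, 2]
r1 m[φ1→rain] = [7, 2]
r1 m[φ2→rain] = [2, 0]
r1 m[φ2→wet] = [0, 5]
r1 m[φ3→ice] = [5, 3]
r1 m[φ3→fog] = [3, 5]
r1 m[φ4→wet] = [0, 7]
r1 m[φ4→cld] = [0, 8]
r1 m[φ5→sun] = [8, 3]
r1 m[φ5→slip] = [7, 3]
r1 m[φ6→fog] = [3, 5]
r1 m[φ7→rain] = [2, 7]
r1 m[sun→φ0] = [0, 0]
r1 m[sun→φ1] = [0, 0]
r1 m[sun→φ5] = [0, 0]
r1 m[ice→φ3] = [0, 0]
r1 m[fog→φ0] = [0, 0]
r1 m[fog→φ3] = [0, 0]
r1 m[fog→φ6] = [0, 0]
r1 m[rain→φ1] = [0, 0]
r1 m[rain→φ2] = [0, 0]
r1 m[rain→φ7] = [0, 0]
r1 m[wet→φ2] = [0, 0]
r1 m[wet→φ4] = [0, 0]
r1 m[slip→φ5] = [0, 0]
r1 m[cld→φ4] = [0, 0]
r2 m[φ0→sun] = [7, 2]
r2 m[φ0→fog] = [8, 2]
r2 m[φ1→sun] = [5, 2]
r2 m[φ1→rain] = [7, 2]
r2 m[φ2→rain] = [2, 0]
r2 m[φ2→wet] = [0, 5]
r2 m[φ3→ice] = [5, 3]
r2 m[φ3→fog] = [3, 5]
r2 m[φ4→wet] = [0, 7]
r2 m[φ4→cld] = [0, 8]
r2 m[φ5→sun] = [8, 3]
r2 m[φ5→slip] = [7, 3]
r2 m[φ6→fog] = [3, 5]
r2 m[φ7→rain] = [2, 7]
r2 m[sun→φ0] = [13, 5]
r2 m[sun→φ1] = [15, 5]
r2 m[sun→φ5] = [12, 4]
r2 m[ice→φ3] = [0, 0]
r2 m[fog→φ0] = [6, 10]
r2 m[fog→φ3] = [11, 7]
r2 m[fog→φ6] = [11, 7]
r2 m[rain→φ1] = [4, 7]
r2 m[rain→φ2] = [9, 9]
r2 m[rain→φ7] = [9, 2]
r2 m[wet→φ2] = [0, 7]
r2 m[wet→φ4] = [0, 5]
r2 m[slip→φ5] = [0, 0]
r2 m[cld→φ4] = [0, 0]
r3 m[φ0→sun] = [15, 12]
r3 m[φ0→fog] = [13, 7]
r3 m[φ1→sun] = [11, 9]
r3 m[φ1→rain] = [13, 7]
r3 m[φ2→rain] = [2, 0]
r3 m[φ2→wet] = [9, 14]
r3 m[φ3→ice] = [12, 14]
r3 m[φ3→fog] = [3, 5]
r3 m[φ4→wet] = [0, 7]
r3 m[φ4→cld] = [0, 9]
r3 m[φ5→sun] = [8, 3]
r3 m[φ5→slip] = [11, 7]
r3 m[φ6→fog] = [3, 5]
r3 m[φ7→rain] = [2, 7]
r3 m[sun→φ0] = [13, 5]
r3 m[sun→φ1] = [15, 5]
r3 m[sun→φ5] = [12, 4]
r3 m[ice→φ3] = [0, 0]
r3 m[fog→φ0] = [6, 10]
r3 m[fog→φ3] = [11, 7]
r3 m[fog→φ6] = [11, 7]
r3 m[rain→φ1] = [4, 7]
r3 m[rain→φ2] = [9, 9]
r3 m[rain→φ7] = [9, 2]
r3 m[wet→φ2] = [0, 7]
r3 m[wet→φ4] = [0, 5]
r3 m[slip→φ5] = [0, 0]
r3 m[cld→φ4] = [0, 0]
r4 m[φ0→sun] = [15, 12]
r4 m[φ0→fog] = [13, 7]
r4 m[φ1→sun] = [11, 9]
r4 m[φ1→rain] = [13, 7]
r4 m[φ2→rain] = [2, 0]
r4 m[φ2→wet] = [9, 14]
r4 m[φ3→ice] = [12, 14]
r4 m[φ3→fog] = [3, 5]
r4 m[φ4→wet] = [0, 7]
r4 m[φ4→cld] = [0, 9]
r4 m[φ5→sun] = [8, 3]
r4 m[φ5→slip] = [11, 7]
r4 m[φ6→fog] = [3, 5]
r4 m[φ7→rain] = [2, 7]
r4 m[sun→φ0] = [19, 12]
r4 m[sun→φ1] = [23, 15]
r4 m[sun→φ5] = [26, 21]
r4 m[ice→φ3] = [0, 0]
r4 m[fog→φ0] = [6, 10]
r4 m[fog→φ3] = [16, 12]
r4 m[fog→φ6] = [16, 12]
r4 m[rain→φ1] = [4, 7]
r4 m[rain→φ2] = [15, 14]
r4 m[rain→φ7] = [15, 7]
r4 m[wet→φ2] = [0, 7]
r4 m[wet→φ4] = [9, 14]
r4 m[slip→φ5] = [0, 0]
r4 m[cld→φ4] = [0, 0]
r5 m[φ0→sun] = [15, 12]
r5 m[φ0→fog] = [20, 14]
r5 m[φ1→sun] = [11, 9]
r5 m[φ1→rain] = [23, 17]
r5 m[φ2→rain] = [2, 0]
r5 m[φ2→wet] = [14, 20]
r5 m[φ3→ice] = [17, 19]
r5 m[φ3→fog] = [3, 5]
r5 m[φ4→wet] = [0, 7]
r5 m[φ4→cld] = [9, 18]
r5 m[φ5→sun] = [8, 3]
r5 m[φ5→slip] = [28, 24]
r5 m[φ6→fog] = [3, 5]
r5 m[φ7→rain] = [2, 7]
r5 m[sun→φ0] = [19, 12]
r5 m[sun→φ1] = [23, 15]
r5 m[sun→φ5] = [26, 21]
r5 m[ice→φ3] = [0, 0]
r5 m[fog→φ0] = [6, 10]
r5 m[fog→φ3] = [16, 12]
r5 m[fog→φ6] = [16, 12]
r5 m[rain→φ1] = [4, 7]
r5 m[rain→φ2] = [15, 14]
r5 m[rain→φ7] = [15, 7]
r5 m[wet→φ2] = [0, 7]
r5 m[wet→φ4] = [9, 14]
r5 m[slip→φ5] = [0, 0]
r5 m[cld→φ4] = [0, 0]
r6 m[φ0→sun] = [15, 12]
r6 m[φ0→fog] = [20, 14]
r6 m[φ1→sun] = [11, 9]
r6 m[φ1→rain] = [23, 17]
r6 m[φ2→rain] = [2, 0]
r6 m[φ2→wet] = [14, 20]
r6 m[φ3→ice] = [17, 19]
r6 m[φ3→fog] = [3, 5]
r6 m[φ4→wet] = [0, 7]
r6 m[φ4→cld] = [9, 18]
r6 m[φ5→sun] = [8, 3]
r6 m[φ5→slip] = [28, 24]
r6 m[φ6→fog] = [3, 5]
r6 m[φ7→rain] = [2, 7]
r6 m[sun→φ0] = [19, 12]
r6 m[sun→φ1] = [23, 15]
r6 m[sun→φ5] = [26, 21]
r6 m[ice→φ3] = [0, 0]
r6 m[fog→φ0] = [6, 10]
r6 m[fog→φ3] = [23, 19]
r6 m[fog→φ6] = [23, 19]
r6 m[rain→φ1] = [4, 7]
r6 m[rain→φ2] = [25, 24]
r6 m[rain→φ7] = [25, 17]
r6 m[wet→φ2] = [0, 7]
r6 m[wet→φ4] = [14, 20]
r6 m[slip→φ5] = [0, 0]
r6 m[cld→φ4] = [0, 0]
r7 m[φ0→sun] = [15, 12]
r7 m[φ0→fog] = [20, 14]
r7 m[φ1→sun] = [11, 9]
r7 m[φ1→rain] = [23, 17]
r7 m[φ2→rain] = [2, 0]
r7 m[φ2→wet] = [24, 30]
r7 m[φ3→ice] = [24, 26]
r7 m[φ3→fog] = [3, 5]
r7 m[φ4→wet] = [0, 7]
r7 m[φ4→cld] = [14, 23]
r7 m[φ5→sun] = [8, 3]
r7 m[φ5→slip] = [28, 24]
r7 m[φ6→fog] = [3, 5]
r7 m[φ7→rain] = [2, 7]
r7 m[sun→φ0] = [19, 12]
r7 m[sun→φ1] = [23, 15]
r7 m[sun→φ5] = [26, 21]
r7 m[ice→φ3] = [0, 0]
r7 m[fog→φ0] = [6, 10]
r7 m[fog→φ3] = [23, 19]
r7 m[fog→φ6] = [23, 19]
r7 m[rain→φ1] = [4, 7]
r7 m[rain→φ2] = [25, 24]
r7 m[rain→φ7] = [25, 17]
r7 m[wet→φ2] = [0, 7]
r7 m[wet→φ4] = [14, 20]
r7 m[slip→φ5] = [0, 0]
r7 m[cld→φ4] = [0, 0]
r8 m[φ0→sun] = [15, 12]
r8 m[φ0→fog] = [20, 14]
r8 m[φ1→sun] = [11, 9]
r8 m[φ1→rain] = [23, 17]
r8 m[φ2→rain] = [2, 0]
r8 m[φ2→wet] = [24, 30]
r8 m[φ3→ice] = [24, 26]
r8 m[φ3→fog] = [3, 5]
r8 m[φ4→wet] = [0, 7]
r8 m[φ4→cld] = [14, 23]
r8 m[φ5→sun] = [8, 3]
r8 m[φ5→slip] = [28, 24]
r8 m[φ6→fog] = [3, 5]
r8 m[φ7→rain] = [2, 7]
r8 m[sun→φ0] = [19, 12]
r8 m[sun→φ1] = [23, 15]
r8 m[sun→φ5] = [26, 21]
r8 m[ice→φ3] = [0, 0]
r8 m[fog→φ0] = [6, 10]
r8 m[fog→φ3] = [23, 19]
r8 m[fog→φ6] = [23, 19]
r8 m[rain→φ1] = [4, 7]
r8 m[rain→φ2] = [25, 24]
r8 m[rain→φ7] = [25, 17]
r8 m[wet→φ2] = [0, 7]
r8 m[wet→φ4] = [24, 30]
r8 m[slip→φ5] = [0, 0]
r8 m[cld→φ4] = [0, 0]
r9 m[φ0→sun] = [15, 12]
r9 m[φ0→fog] = [20, 14]
r9 m[φ1→sun] = [11, 9]
r9 m[φ1→rain] = [23, 17]
r9 m[φ2→rain] = [2, 0]
r9 m[φ2→wet] = [24, 30]
r9 m[φ3→ice] = [24, 26]
r9 m[φ3→fog] = [3, 5]
r9 m[φ4→wet] = [0, 7]
r9 m[φ4→cld] = [24, 33]
r9 m[φ5→sun] = [8, 3]
r9 m[φ5→slip] = [28, 24]
r9 m[φ6→fog] = [3, 5]
r9 m[φ7→rain] = [2, 7]
r9 m[sun→φ0] = [19, 12]
r9 m[sun→φ1] = [23, 15]
r9 m[sun→φ5] = [26, 21]
r9 m[ice→φ3] = [0, 0]
r9 m[fog→φ0] = [6, 10]
r9 m[fog→φ3] = [23, 19]
r9 m[fog→φ6] = [23, 19]
r9 m[rain→φ1] = [4, 7]
r9 m[rain→φ2] = [25, 24]
r9 m[rain→φ7] = [25, 17]
r9 m[wet→φ2] = [0, 7]
r9 m[wet→φ4] = [24, 30]
r9 m[slip→φ5] = [0, 0]
r9 m[cld→φ4] = [0, 0]
r10 m[φ0→sun] = [15, 12]
r10 m[φ0→fog] = [20, 14]
r10 m[φ1→sun] = [11, 9]
r10 m[φ1→rain] = [23, 17]
r10 m[φ2→rain] = [2, 0]
r10 m[φ2→wet] = [24, 30]
r10 m[φ3→ice] = [24, 26]
r10 m[φ3→fog] = [3, 5]
r10 m[φ4→wet] = [0, 7]
r10 m[φ4→cld] = [24, 33]
r10 m[φ5→sun] = [8, 3]
r10 m[φ5→slip] = [28, 24]
r10 m[φ6→fog] = [3, 5]
r10 m[φ7→rain] = [2, 7]
r10 m[sun→φ0] = [19, 12]
r10 m[sun→φ1] = [23, 15]
r10 m[sun→φ5] = [26, 21]
r10 m[ice→φ3] = [0, 0]
r10 m[fog→φ0] = [6, 10]
r10 m[fog→φ3] = [23, 19]
r10 m[fog→φ6] = [23, 19]
r10 m[rain→φ1] = [4, 7]
r10 m[rain→φ2] = [25, 24]
r10 m[rain→φ7] = [25, 17]
r10 m[wet→φ2] = [0, 7]
r10 m[wet→φ4] = [24, 30]
r10 m[slip→φ5] = [0, 0]
r10 m[cld→φ4] = [0, 0]
fixed point reached at round 10
b[sun] = ⊗ incoming = [34, 24]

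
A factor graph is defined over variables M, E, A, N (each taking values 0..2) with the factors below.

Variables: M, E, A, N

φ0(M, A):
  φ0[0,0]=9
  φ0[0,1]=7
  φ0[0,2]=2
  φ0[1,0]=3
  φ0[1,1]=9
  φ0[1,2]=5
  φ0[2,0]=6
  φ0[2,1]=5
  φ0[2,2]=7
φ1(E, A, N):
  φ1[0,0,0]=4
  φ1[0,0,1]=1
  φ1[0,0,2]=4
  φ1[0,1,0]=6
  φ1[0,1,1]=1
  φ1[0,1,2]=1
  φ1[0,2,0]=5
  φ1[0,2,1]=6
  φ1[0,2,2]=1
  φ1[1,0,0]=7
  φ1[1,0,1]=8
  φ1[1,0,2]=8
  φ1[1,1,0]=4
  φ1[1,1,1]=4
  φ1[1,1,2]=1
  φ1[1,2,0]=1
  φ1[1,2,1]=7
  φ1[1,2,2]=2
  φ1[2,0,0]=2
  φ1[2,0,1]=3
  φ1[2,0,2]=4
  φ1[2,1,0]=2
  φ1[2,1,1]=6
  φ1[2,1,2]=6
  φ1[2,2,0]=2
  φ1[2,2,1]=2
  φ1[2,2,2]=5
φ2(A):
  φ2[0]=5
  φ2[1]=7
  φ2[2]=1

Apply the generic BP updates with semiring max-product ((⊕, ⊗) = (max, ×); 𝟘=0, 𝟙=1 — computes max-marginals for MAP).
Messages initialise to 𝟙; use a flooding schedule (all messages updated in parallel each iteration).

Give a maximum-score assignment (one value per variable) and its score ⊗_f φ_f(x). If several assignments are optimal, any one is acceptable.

init: all messages = 𝟙 over 3 values
r1 m[φ0→M] = [9, 9, 7]
r1 m[φ0→A] = [9, 9, 7]
r1 m[φ1→E] = [6, 8, 6]
r1 m[φ1→A] = [8, 6, 7]
r1 m[φ1→N] = [7, 8, 8]
r1 m[φ2→A] = [5, 7, 1]
r1 m[M→φ0] = [1, 1, 1]
r1 m[E→φ1] = [1, 1, 1]
r1 m[A→φ0] = [1, 1, 1]
r1 m[A→φ1] = [1, 1, 1]
r1 m[A→φ2] = [1, 1, 1]
r1 m[N→φ1] = [1, 1, 1]
r2 m[φ0→M] = [9, 9, 7]
r2 m[φ0→A] = [9, 9, 7]
r2 m[φ1→E] = [6, 8, 6]
r2 m[φ1→A] = [8, 6, 7]
r2 m[φ1→N] = [7, 8, 8]
r2 m[φ2→A] = [5, 7, 1]
r2 m[M→φ0] = [1, 1, 1]
r2 m[E→φ1] = [1, 1, 1]
r2 m[A→φ0] = [40, 42, 7]
r2 m[A→φ1] = [45, 63, 7]
r2 m[A→φ2] = [72, 54, 49]
r2 m[N→φ1] = [1, 1, 1]
r3 m[φ0→M] = [360, 378, 240]
r3 m[φ0→A] = [9, 9, 7]
r3 m[φ1→E] = [378, 360, 378]
r3 m[φ1→A] = [8, 6, 7]
r3 m[φ1→N] = [378, 378, 378]
r3 m[φ2→A] = [5, 7, 1]
r3 m[M→φ0] = [1, 1, 1]
r3 m[E→φ1] = [1, 1, 1]
r3 m[A→φ0] = [40, 42, 7]
r3 m[A→φ1] = [45, 63, 7]
r3 m[A→φ2] = [72, 54, 49]
r3 m[N→φ1] = [1, 1, 1]
r4 m[φ0→M] = [360, 378, 240]
r4 m[φ0→A] = [9, 9, 7]
r4 m[φ1→E] = [378, 360, 378]
r4 m[φ1→A] = [8, 6, 7]
r4 m[φ1→N] = [378, 378, 378]
r4 m[φ2→A] = [5, 7, 1]
r4 m[M→φ0] = [1, 1, 1]
r4 m[E→φ1] = [1, 1, 1]
r4 m[A→φ0] = [40, 42, 7]
r4 m[A→φ1] = [45, 63, 7]
r4 m[A→φ2] = [72, 54, 49]
r4 m[N→φ1] = [1, 1, 1]
fixed point reached at round 4
traceback from M: (M=1, E=0, A=1, N=0), score=378

assignment: (M=1, E=0, A=1, N=0); score = 378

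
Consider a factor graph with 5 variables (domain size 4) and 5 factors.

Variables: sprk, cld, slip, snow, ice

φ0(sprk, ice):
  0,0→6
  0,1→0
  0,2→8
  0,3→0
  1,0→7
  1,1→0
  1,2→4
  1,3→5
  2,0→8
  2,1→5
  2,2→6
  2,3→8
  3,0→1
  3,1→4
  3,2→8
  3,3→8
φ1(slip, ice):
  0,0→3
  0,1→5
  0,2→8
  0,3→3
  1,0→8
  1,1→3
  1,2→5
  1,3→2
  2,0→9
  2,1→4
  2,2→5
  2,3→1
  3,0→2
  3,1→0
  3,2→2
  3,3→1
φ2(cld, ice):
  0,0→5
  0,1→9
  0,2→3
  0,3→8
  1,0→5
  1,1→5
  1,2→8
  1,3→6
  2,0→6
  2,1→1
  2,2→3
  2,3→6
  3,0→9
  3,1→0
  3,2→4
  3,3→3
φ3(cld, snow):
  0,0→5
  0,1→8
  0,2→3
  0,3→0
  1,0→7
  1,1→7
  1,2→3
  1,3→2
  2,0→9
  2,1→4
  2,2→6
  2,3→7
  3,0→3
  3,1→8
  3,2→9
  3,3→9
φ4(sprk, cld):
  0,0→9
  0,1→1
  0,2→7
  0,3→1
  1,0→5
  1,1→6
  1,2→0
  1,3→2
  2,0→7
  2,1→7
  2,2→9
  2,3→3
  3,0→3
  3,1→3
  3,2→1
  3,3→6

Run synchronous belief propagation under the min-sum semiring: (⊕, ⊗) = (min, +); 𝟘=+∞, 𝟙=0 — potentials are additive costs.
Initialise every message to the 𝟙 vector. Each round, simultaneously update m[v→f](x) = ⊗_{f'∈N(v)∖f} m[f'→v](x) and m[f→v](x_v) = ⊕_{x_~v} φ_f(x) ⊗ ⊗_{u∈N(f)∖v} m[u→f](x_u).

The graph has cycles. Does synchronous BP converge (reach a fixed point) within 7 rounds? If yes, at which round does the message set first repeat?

NOT CONVERGED within 7 rounds

init: all messages = 𝟙 over 4 values
r1 m[φ0→sprk] = [0, 0, 5, 1]
r1 m[φ0→ice] = [1, 0, 4, 0]
r1 m[φ1→slip] = [3, 2, 1, 0]
r1 m[φ1→ice] = [2, 0, 2, 1]
r1 m[φ2→cld] = [3, 5, 1, 0]
r1 m[φ2→ice] = [5, 0, 3, 3]
r1 m[φ3→cld] = [0, 2, 4, 3]
r1 m[φ3→snow] = [3, 4, 3, 0]
r1 m[φ4→sprk] = [1, 0, 3, 1]
r1 m[φ4→cld] = [3, 1, 0, 1]
r1 m[sprk→φ0] = [0, 0, 0, 0]
r1 m[sprk→φ4] = [0, 0, 0, 0]
r1 m[cld→φ2] = [0, 0, 0, 0]
r1 m[cld→φ3] = [0, 0, 0, 0]
r1 m[cld→φ4] = [0, 0, 0, 0]
r1 m[slip→φ1] = [0, 0, 0, 0]
r1 m[snow→φ3] = [0, 0, 0, 0]
r1 m[ice→φ0] = [0, 0, 0, 0]
r1 m[ice→φ1] = [0, 0, 0, 0]
r1 m[ice→φ2] = [0, 0, 0, 0]
r2 m[φ0→sprk] = [0, 0, 5, 1]
r2 m[φ0→ice] = [1, 0, 4, 0]
r2 m[φ1→slip] = [3, 2, 1, 0]
r2 m[φ1→ice] = [2, 0, 2, 1]
r2 m[φ2→cld] = [3, 5, 1, 0]
r2 m[φ2→ice] = [5, 0, 3, 3]
r2 m[φ3→cld] = [0, 2, 4, 3]
r2 m[φ3→snow] = [3, 4, 3, 0]
r2 m[φ4→sprk] = [1, 0, 3, 1]
r2 m[φ4→cld] = [3, 1, 0, 1]
r2 m[sprk→φ0] = [1, 0, 3, 1]
r2 m[sprk→φ4] = [0, 0, 5, 1]
r2 m[cld→φ2] = [3, 3, 4, 4]
r2 m[cld→φ3] = [6, 6, 1, 1]
r2 m[cld→φ4] = [3, 7, 5, 3]
r2 m[slip→φ1] = [0, 0, 0, 0]
r2 m[snow→φ3] = [0, 0, 0, 0]
r2 m[ice→φ0] = [7, 0, 5, 4]
r2 m[ice→φ1] = [6, 0, 7, 3]
r2 m[ice→φ2] = [3, 0, 6, 1]
r3 m[φ0→sprk] = [0, 0, 5, 4]
r3 m[φ0→ice] = [2, 0, 4, 1]
r3 m[φ1→slip] = [5, 3, 4, 0]
r3 m[φ1→ice] = [2, 0, 2, 1]
r3 m[φ2→cld] = [8, 5, 1, 0]
r3 m[φ2→ice] = [8, 4, 6, 7]
r3 m[φ3→cld] = [0, 2, 4, 3]
r3 m[φ3→snow] = [4, 5, 7, 6]
r3 m[φ4→sprk] = [4, 5, 6, 6]
r3 m[φ4→cld] = [4, 1, 0, 1]
r3 m[sprk→φ0] = [1, 0, 3, 1]
r3 m[sprk→φ4] = [0, 0, 5, 1]
r3 m[cld→φ2] = [3, 3, 4, 4]
r3 m[cld→φ3] = [6, 6, 1, 1]
r3 m[cld→φ4] = [3, 7, 5, 3]
r3 m[slip→φ1] = [0, 0, 0, 0]
r3 m[snow→φ3] = [0, 0, 0, 0]
r3 m[ice→φ0] = [7, 0, 5, 4]
r3 m[ice→φ1] = [6, 0, 7, 3]
r3 m[ice→φ2] = [3, 0, 6, 1]
r4 m[φ0→sprk] = [0, 0, 5, 4]
r4 m[φ0→ice] = [2, 0, 4, 1]
r4 m[φ1→slip] = [5, 3, 4, 0]
r4 m[φ1→ice] = [2, 0, 2, 1]
r4 m[φ2→cld] = [8, 5, 1, 0]
r4 m[φ2→ice] = [8, 4, 6, 7]
r4 m[φ3→cld] = [0, 2, 4, 3]
r4 m[φ3→snow] = [4, 5, 7, 6]
r4 m[φ4→sprk] = [4, 5, 6, 6]
r4 m[φ4→cld] = [4, 1, 0, 1]
r4 m[sprk→φ0] = [4, 5, 6, 6]
r4 m[sprk→φ4] = [0, 0, 5, 4]
r4 m[cld→φ2] = [4, 3, 4, 4]
r4 m[cld→φ3] = [12, 6, 1, 1]
r4 m[cld→φ4] = [8, 7, 5, 3]
r4 m[slip→φ1] = [0, 0, 0, 0]
r4 m[snow→φ3] = [0, 0, 0, 0]
r4 m[ice→φ0] = [10, 4, 8, 8]
r4 m[ice→φ1] = [10, 4, 10, 8]
r4 m[ice→φ2] = [4, 0, 6, 2]
r5 m[φ0→sprk] = [4, 4, 9, 8]
r5 m[φ0→ice] = [7, 4, 9, 4]
r5 m[φ1→slip] = [9, 7, 8, 4]
r5 m[φ1→ice] = [2, 0, 2, 1]
r5 m[φ2→cld] = [9, 5, 1, 0]
r5 m[φ2→ice] = [8, 4, 7, 7]
r5 m[φ3→cld] = [0, 2, 4, 3]
r5 m[φ3→snow] = [4, 5, 7, 8]
r5 m[φ4→sprk] = [4, 5, 6, 6]
r5 m[φ4→cld] = [5, 1, 0, 1]
r5 m[sprk→φ0] = [4, 5, 6, 6]
r5 m[sprk→φ4] = [0, 0, 5, 4]
r5 m[cld→φ2] = [4, 3, 4, 4]
r5 m[cld→φ3] = [12, 6, 1, 1]
r5 m[cld→φ4] = [8, 7, 5, 3]
r5 m[slip→φ1] = [0, 0, 0, 0]
r5 m[snow→φ3] = [0, 0, 0, 0]
r5 m[ice→φ0] = [10, 4, 8, 8]
r5 m[ice→φ1] = [10, 4, 10, 8]
r5 m[ice→φ2] = [4, 0, 6, 2]
r6 m[φ0→sprk] = [4, 4, 9, 8]
r6 m[φ0→ice] = [7, 4, 9, 4]
r6 m[φ1→slip] = [9, 7, 8, 4]
r6 m[φ1→ice] = [2, 0, 2, 1]
r6 m[φ2→cld] = [9, 5, 1, 0]
r6 m[φ2→ice] = [8, 4, 7, 7]
r6 m[φ3→cld] = [0, 2, 4, 3]
r6 m[φ3→snow] = [4, 5, 7, 8]
r6 m[φ4→sprk] = [4, 5, 6, 6]
r6 m[φ4→cld] = [5, 1, 0, 1]
r6 m[sprk→φ0] = [4, 5, 6, 6]
r6 m[sprk→φ4] = [4, 4, 9, 8]
r6 m[cld→φ2] = [5, 3, 4, 4]
r6 m[cld→φ3] = [14, 6, 1, 1]
r6 m[cld→φ4] = [9, 7, 5, 3]
r6 m[slip→φ1] = [0, 0, 0, 0]
r6 m[snow→φ3] = [0, 0, 0, 0]
r6 m[ice→φ0] = [10, 4, 9, 8]
r6 m[ice→φ1] = [15, 8, 16, 11]
r6 m[ice→φ2] = [9, 4, 11, 5]
r7 m[φ0→sprk] = [4, 4, 9, 8]
r7 m[φ0→ice] = [7, 4, 9, 4]
r7 m[φ1→slip] = [13, 11, 12, 8]
r7 m[φ1→ice] = [2, 0, 2, 1]
r7 m[φ2→cld] = [13, 9, 5, 4]
r7 m[φ2→ice] = [8, 4, 7, 7]
r7 m[φ3→cld] = [0, 2, 4, 3]
r7 m[φ3→snow] = [4, 5, 7, 8]
r7 m[φ4→sprk] = [4, 5, 6, 6]
r7 m[φ4→cld] = [9, 5, 4, 5]
r7 m[sprk→φ0] = [4, 5, 6, 6]
r7 m[sprk→φ4] = [4, 4, 9, 8]
r7 m[cld→φ2] = [5, 3, 4, 4]
r7 m[cld→φ3] = [14, 6, 1, 1]
r7 m[cld→φ4] = [9, 7, 5, 3]
r7 m[slip→φ1] = [0, 0, 0, 0]
r7 m[snow→φ3] = [0, 0, 0, 0]
r7 m[ice→φ0] = [10, 4, 9, 8]
r7 m[ice→φ1] = [15, 8, 16, 11]
r7 m[ice→φ2] = [9, 4, 11, 5]
no fixed point within 7 rounds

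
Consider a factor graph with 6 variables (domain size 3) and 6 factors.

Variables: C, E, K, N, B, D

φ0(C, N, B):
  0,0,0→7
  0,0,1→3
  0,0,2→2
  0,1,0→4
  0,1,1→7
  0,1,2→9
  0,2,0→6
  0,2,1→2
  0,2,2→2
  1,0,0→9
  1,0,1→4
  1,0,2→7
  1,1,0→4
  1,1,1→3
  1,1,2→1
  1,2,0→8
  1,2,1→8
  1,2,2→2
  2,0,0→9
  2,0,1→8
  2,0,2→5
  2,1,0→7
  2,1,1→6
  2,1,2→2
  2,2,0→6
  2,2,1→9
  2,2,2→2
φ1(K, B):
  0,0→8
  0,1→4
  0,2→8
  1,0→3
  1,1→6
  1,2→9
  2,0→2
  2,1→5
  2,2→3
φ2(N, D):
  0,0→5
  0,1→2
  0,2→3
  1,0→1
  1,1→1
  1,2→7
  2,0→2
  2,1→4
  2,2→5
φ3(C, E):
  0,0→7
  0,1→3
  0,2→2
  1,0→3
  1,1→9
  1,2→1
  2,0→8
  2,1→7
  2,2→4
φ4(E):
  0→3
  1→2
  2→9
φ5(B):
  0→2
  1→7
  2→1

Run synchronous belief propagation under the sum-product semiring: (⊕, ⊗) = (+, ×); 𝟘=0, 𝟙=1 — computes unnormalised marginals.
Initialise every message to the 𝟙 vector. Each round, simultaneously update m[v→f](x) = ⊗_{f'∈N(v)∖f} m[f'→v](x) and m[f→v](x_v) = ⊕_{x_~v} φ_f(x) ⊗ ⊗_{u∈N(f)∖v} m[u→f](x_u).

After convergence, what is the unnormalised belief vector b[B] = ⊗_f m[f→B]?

init: all messages = 𝟙 over 3 values
r1 m[φ0→C] = [42, 46, 54]
r1 m[φ0→N] = [54, 43, 45]
r1 m[φ0→B] = [60, 50, 32]
r1 m[φ1→K] = [20, 18, 10]
r1 m[φ1→B] = [13, 15, 20]
r1 m[φ2→N] = [10, 9, 11]
r1 m[φ2→D] = [8, 7, 15]
r1 m[φ3→C] = [12, 13, 19]
r1 m[φ3→E] = [18, 19, 7]
r1 m[φ4→E] = [3, 2, 9]
r1 m[φ5→B] = [2, 7, 1]
r1 m[C→φ0] = [1, 1, 1]
r1 m[C→φ3] = [1, 1, 1]
r1 m[E→φ3] = [1, 1, 1]
r1 m[E→φ4] = [1, 1, 1]
r1 m[K→φ1] = [1, 1, 1]
r1 m[N→φ0] = [1, 1, 1]
r1 m[N→φ2] = [1, 1, 1]
r1 m[B→φ0] = [1, 1, 1]
r1 m[B→φ1] = [1, 1, 1]
r1 m[B→φ5] = [1, 1, 1]
r1 m[D→φ2] = [1, 1, 1]
r2 m[φ0→C] = [42, 46, 54]
r2 m[φ0→N] = [54, 43, 45]
r2 m[φ0→B] = [60, 50, 32]
r2 m[φ1→K] = [20, 18, 10]
r2 m[φ1→B] = [13, 15, 20]
r2 m[φ2→N] = [10, 9, 11]
r2 m[φ2→D] = [8, 7, 15]
r2 m[φ3→C] = [12, 13, 19]
r2 m[φ3→E] = [18, 19, 7]
r2 m[φ4→E] = [3, 2, 9]
r2 m[φ5→B] = [2, 7, 1]
r2 m[C→φ0] = [12, 13, 19]
r2 m[C→φ3] = [42, 46, 54]
r2 m[E→φ3] = [3, 2, 9]
r2 m[E→φ4] = [18, 19, 7]
r2 m[K→φ1] = [1, 1, 1]
r2 m[N→φ0] = [10, 9, 11]
r2 m[N→φ2] = [54, 43, 45]
r2 m[B→φ0] = [26, 105, 20]
r2 m[B→φ1] = [120, 350, 32]
r2 m[B→φ5] = [780, 750, 640]
r2 m[D→φ2] = [1, 1, 1]
r3 m[φ0→C] = [19007, 23859, 31959]
r3 m[φ0→N] = [39072, 34123, 40695]
r3 m[φ0→B] = [9007, 7822, 4499]
r3 m[φ1→K] = [2616, 2748, 2086]
r3 m[φ1→B] = [13, 15, 20]
r3 m[φ2→N] = [10, 9, 11]
r3 m[φ2→D] = [403, 331, 688]
r3 m[φ3→C] = [45, 36, 74]
r3 m[φ3→E] = [864, 918, 346]
r3 m[φ4→E] = [3, 2, 9]
r3 m[φ5→B] = [2, 7, 1]
r3 m[C→φ0] = [12, 13, 19]
r3 m[C→φ3] = [42, 46, 54]
r3 m[E→φ3] = [3, 2, 9]
r3 m[E→φ4] = [18, 19, 7]
r3 m[K→φ1] = [1, 1, 1]
r3 m[N→φ0] = [10, 9, 11]
r3 m[N→φ2] = [54, 43, 45]
r3 m[B→φ0] = [26, 105, 20]
r3 m[B→φ1] = [120, 350, 32]
r3 m[B→φ5] = [780, 750, 640]
r3 m[D→φ2] = [1, 1, 1]
r4 m[φ0→C] = [19007, 23859, 31959]
r4 m[φ0→N] = [39072, 34123, 40695]
r4 m[φ0→B] = [9007, 7822, 4499]
r4 m[φ1→K] = [2616, 2748, 2086]
r4 m[φ1→B] = [13, 15, 20]
r4 m[φ2→N] = [10, 9, 11]
r4 m[φ2→D] = [403, 331, 688]
r4 m[φ3→C] = [45, 36, 74]
r4 m[φ3→E] = [864, 918, 346]
r4 m[φ4→E] = [3, 2, 9]
r4 m[φ5→B] = [2, 7, 1]
r4 m[C→φ0] = [45, 36, 74]
r4 m[C→φ3] = [19007, 23859, 31959]
r4 m[E→φ3] = [3, 2, 9]
r4 m[E→φ4] = [864, 918, 346]
r4 m[K→φ1] = [1, 1, 1]
r4 m[N→φ0] = [10, 9, 11]
r4 m[N→φ2] = [39072, 34123, 40695]
r4 m[B→φ0] = [26, 105, 20]
r4 m[B→φ1] = [18014, 54754, 4499]
r4 m[B→φ5] = [117091, 117330, 89980]
r4 m[D→φ2] = [1, 1, 1]
r5 m[φ0→C] = [19007, 23859, 31959]
r5 m[φ0→N] = [139625, 124707, 141872]
r5 m[φ0→B] = [31650, 27997, 15831]
r5 m[φ1→K] = [399120, 423057, 323295]
r5 m[φ1→B] = [13, 15, 20]
r5 m[φ2→N] = [10, 9, 11]
r5 m[φ2→D] = [310873, 275047, 559552]
r5 m[φ3→C] = [45, 36, 74]
r5 m[φ3→E] = [460298, 495465, 189709]
r5 m[φ4→E] = [3, 2, 9]
r5 m[φ5→B] = [2, 7, 1]
r5 m[C→φ0] = [45, 36, 74]
r5 m[C→φ3] = [19007, 23859, 31959]
r5 m[E→φ3] = [3, 2, 9]
r5 m[E→φ4] = [864, 918, 346]
r5 m[K→φ1] = [1, 1, 1]
r5 m[N→φ0] = [10, 9, 11]
r5 m[N→φ2] = [39072, 34123, 40695]
r5 m[B→φ0] = [26, 105, 20]
r5 m[B→φ1] = [18014, 54754, 4499]
r5 m[B→φ5] = [117091, 117330, 89980]
r5 m[D→φ2] = [1, 1, 1]
r6 m[φ0→C] = [19007, 23859, 31959]
r6 m[φ0→N] = [139625, 124707, 141872]
r6 m[φ0→B] = [31650, 27997, 15831]
r6 m[φ1→K] = [399120, 423057, 323295]
r6 m[φ1→B] = [13, 15, 20]
r6 m[φ2→N] = [10, 9, 11]
r6 m[φ2→D] = [310873, 275047, 559552]
r6 m[φ3→C] = [45, 36, 74]
r6 m[φ3→E] = [460298, 495465, 189709]
r6 m[φ4→E] = [3, 2, 9]
r6 m[φ5→B] = [2, 7, 1]
r6 m[C→φ0] = [45, 36, 74]
r6 m[C→φ3] = [19007, 23859, 31959]
r6 m[E→φ3] = [3, 2, 9]
r6 m[E→φ4] = [460298, 495465, 189709]
r6 m[K→φ1] = [1, 1, 1]
r6 m[N→φ0] = [10, 9, 11]
r6 m[N→φ2] = [139625, 124707, 141872]
r6 m[B→φ0] = [26, 105, 20]
r6 m[B→φ1] = [63300, 195979, 15831]
r6 m[B→φ5] = [411450, 419955, 316620]
r6 m[D→φ2] = [1, 1, 1]
r7 m[φ0→C] = [19007, 23859, 31959]
r7 m[φ0→N] = [139625, 124707, 141872]
r7 m[φ0→B] = [31650, 27997, 15831]
r7 m[φ1→K] = [1416964, 1508253, 1153988]
r7 m[φ1→B] = [13, 15, 20]
r7 m[φ2→N] = [10, 9, 11]
r7 m[φ2→D] = [1106576, 971445, 2001184]
r7 m[φ3→C] = [45, 36, 74]
r7 m[φ3→E] = [460298, 495465, 189709]
r7 m[φ4→E] = [3, 2, 9]
r7 m[φ5→B] = [2, 7, 1]
r7 m[C→φ0] = [45, 36, 74]
r7 m[C→φ3] = [19007, 23859, 31959]
r7 m[E→φ3] = [3, 2, 9]
r7 m[E→φ4] = [460298, 495465, 189709]
r7 m[K→φ1] = [1, 1, 1]
r7 m[N→φ0] = [10, 9, 11]
r7 m[N→φ2] = [139625, 124707, 141872]
r7 m[B→φ0] = [26, 105, 20]
r7 m[B→φ1] = [63300, 195979, 15831]
r7 m[B→φ5] = [411450, 419955, 316620]
r7 m[D→φ2] = [1, 1, 1]
r8 m[φ0→C] = [19007, 23859, 31959]
r8 m[φ0→N] = [139625, 124707, 141872]
r8 m[φ0→B] = [31650, 27997, 15831]
r8 m[φ1→K] = [1416964, 1508253, 1153988]
r8 m[φ1→B] = [13, 15, 20]
r8 m[φ2→N] = [10, 9, 11]
r8 m[φ2→D] = [1106576, 971445, 2001184]
r8 m[φ3→C] = [45, 36, 74]
r8 m[φ3→E] = [460298, 495465, 189709]
r8 m[φ4→E] = [3, 2, 9]
r8 m[φ5→B] = [2, 7, 1]
r8 m[C→φ0] = [45, 36, 74]
r8 m[C→φ3] = [19007, 23859, 31959]
r8 m[E→φ3] = [3, 2, 9]
r8 m[E→φ4] = [460298, 495465, 189709]
r8 m[K→φ1] = [1, 1, 1]
r8 m[N→φ0] = [10, 9, 11]
r8 m[N→φ2] = [139625, 124707, 141872]
r8 m[B→φ0] = [26, 105, 20]
r8 m[B→φ1] = [63300, 195979, 15831]
r8 m[B→φ5] = [411450, 419955, 316620]
r8 m[D→φ2] = [1, 1, 1]
fixed point reached at round 8
b[B] = ⊗ incoming = [822900, 2939685, 316620]

b[B] = [822900, 2939685, 316620]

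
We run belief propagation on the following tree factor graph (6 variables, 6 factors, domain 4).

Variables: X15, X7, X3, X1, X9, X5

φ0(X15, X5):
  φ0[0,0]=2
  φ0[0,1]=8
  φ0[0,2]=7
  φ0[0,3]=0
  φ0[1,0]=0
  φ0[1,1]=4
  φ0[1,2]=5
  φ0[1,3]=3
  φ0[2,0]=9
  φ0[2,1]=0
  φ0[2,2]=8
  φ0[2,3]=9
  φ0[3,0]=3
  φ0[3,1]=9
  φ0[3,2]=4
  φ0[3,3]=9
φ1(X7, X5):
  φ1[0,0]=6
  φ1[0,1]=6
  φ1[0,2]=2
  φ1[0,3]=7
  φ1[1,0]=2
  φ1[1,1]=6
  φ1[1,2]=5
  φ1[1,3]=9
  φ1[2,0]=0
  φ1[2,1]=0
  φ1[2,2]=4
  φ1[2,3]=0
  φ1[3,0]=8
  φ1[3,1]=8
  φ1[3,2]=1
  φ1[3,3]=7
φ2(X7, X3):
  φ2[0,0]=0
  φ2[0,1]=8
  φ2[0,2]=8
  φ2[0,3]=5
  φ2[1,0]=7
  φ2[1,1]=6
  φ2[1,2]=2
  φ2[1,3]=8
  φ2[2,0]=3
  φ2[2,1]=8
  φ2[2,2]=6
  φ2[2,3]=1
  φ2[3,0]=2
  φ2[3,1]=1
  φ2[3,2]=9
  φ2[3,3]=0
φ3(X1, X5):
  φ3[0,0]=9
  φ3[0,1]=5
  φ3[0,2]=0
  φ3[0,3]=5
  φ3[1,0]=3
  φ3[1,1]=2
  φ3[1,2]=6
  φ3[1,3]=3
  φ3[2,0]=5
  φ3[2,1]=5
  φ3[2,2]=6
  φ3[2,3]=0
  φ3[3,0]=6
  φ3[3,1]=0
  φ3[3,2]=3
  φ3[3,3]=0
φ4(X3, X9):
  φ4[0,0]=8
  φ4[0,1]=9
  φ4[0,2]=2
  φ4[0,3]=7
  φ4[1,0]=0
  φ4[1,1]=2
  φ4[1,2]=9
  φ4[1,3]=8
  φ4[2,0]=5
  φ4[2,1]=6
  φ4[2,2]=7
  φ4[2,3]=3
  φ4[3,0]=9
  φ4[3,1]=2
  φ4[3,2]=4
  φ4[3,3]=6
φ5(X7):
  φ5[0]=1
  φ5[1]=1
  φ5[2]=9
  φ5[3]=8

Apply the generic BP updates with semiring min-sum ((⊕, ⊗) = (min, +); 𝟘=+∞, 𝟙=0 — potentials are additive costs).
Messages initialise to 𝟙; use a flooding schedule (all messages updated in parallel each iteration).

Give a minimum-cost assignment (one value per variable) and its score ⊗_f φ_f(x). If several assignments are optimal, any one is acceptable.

assignment: (X15=2, X7=0, X3=0, X1=3, X9=2, X5=1); score = 9

init: all messages = 𝟙 over 4 values
r1 m[φ0→X15] = [0, 0, 0, 3]
r1 m[φ0→X5] = [0, 0, 4, 0]
r1 m[φ1→X7] = [2, 2, 0, 1]
r1 m[φ1→X5] = [0, 0, 1, 0]
r1 m[φ2→X7] = [0, 2, 1, 0]
r1 m[φ2→X3] = [0, 1, 2, 0]
r1 m[φ3→X1] = [0, 2, 0, 0]
r1 m[φ3→X5] = [3, 0, 0, 0]
r1 m[φ4→X3] = [2, 0, 3, 2]
r1 m[φ4→X9] = [0, 2, 2, 3]
r1 m[φ5→X7] = [1, 1, 9, 8]
r1 m[X15→φ0] = [0, 0, 0, 0]
r1 m[X7→φ1] = [0, 0, 0, 0]
r1 m[X7→φ2] = [0, 0, 0, 0]
r1 m[X7→φ5] = [0, 0, 0, 0]
r1 m[X3→φ2] = [0, 0, 0, 0]
r1 m[X3→φ4] = [0, 0, 0, 0]
r1 m[X1→φ3] = [0, 0, 0, 0]
r1 m[X9→φ4] = [0, 0, 0, 0]
r1 m[X5→φ0] = [0, 0, 0, 0]
r1 m[X5→φ1] = [0, 0, 0, 0]
r1 m[X5→φ3] = [0, 0, 0, 0]
r2 m[φ0→X15] = [0, 0, 0, 3]
r2 m[φ0→X5] = [0, 0, 4, 0]
r2 m[φ1→X7] = [2, 2, 0, 1]
r2 m[φ1→X5] = [0, 0, 1, 0]
r2 m[φ2→X7] = [0, 2, 1, 0]
r2 m[φ2→X3] = [0, 1, 2, 0]
r2 m[φ3→X1] = [0, 2, 0, 0]
r2 m[φ3→X5] = [3, 0, 0, 0]
r2 m[φ4→X3] = [2, 0, 3, 2]
r2 m[φ4→X9] = [0, 2, 2, 3]
r2 m[φ5→X7] = [1, 1, 9, 8]
r2 m[X15→φ0] = [0, 0, 0, 0]
r2 m[X7→φ1] = [1, 3, 10, 8]
r2 m[X7→φ2] = [3, 3, 9, 9]
r2 m[X7→φ5] = [2, 4, 1, 1]
r2 m[X3→φ2] = [2, 0, 3, 2]
r2 m[X3→φ4] = [0, 1, 2, 0]
r2 m[X1→φ3] = [0, 0, 0, 0]
r2 m[X9→φ4] = [0, 0, 0, 0]
r2 m[X5→φ0] = [3, 0, 1, 0]
r2 m[X5→φ1] = [3, 0, 4, 0]
r2 m[X5→φ3] = [0, 0, 5, 0]
r3 m[φ0→X15] = [0, 3, 0, 5]
r3 m[φ0→X5] = [0, 0, 4, 0]
r3 m[φ1→X7] = [6, 5, 0, 5]
r3 m[φ1→X5] = [5, 7, 3, 8]
r3 m[φ2→X7] = [2, 5, 3, 1]
r3 m[φ2→X3] = [3, 9, 5, 8]
r3 m[φ3→X1] = [5, 2, 0, 0]
r3 m[φ3→X5] = [3, 0, 0, 0]
r3 m[φ4→X3] = [2, 0, 3, 2]
r3 m[φ4→X9] = [1, 2, 2, 5]
r3 m[φ5→X7] = [1, 1, 9, 8]
r3 m[X15→φ0] = [0, 0, 0, 0]
r3 m[X7→φ1] = [1, 3, 10, 8]
r3 m[X7→φ2] = [3, 3, 9, 9]
r3 m[X7→φ5] = [2, 4, 1, 1]
r3 m[X3→φ2] = [2, 0, 3, 2]
r3 m[X3→φ4] = [0, 1, 2, 0]
r3 m[X1→φ3] = [0, 0, 0, 0]
r3 m[X9→φ4] = [0, 0, 0, 0]
r3 m[X5→φ0] = [3, 0, 1, 0]
r3 m[X5→φ1] = [3, 0, 4, 0]
r3 m[X5→φ3] = [0, 0, 5, 0]
r4 m[φ0→X15] = [0, 3, 0, 5]
r4 m[φ0→X5] = [0, 0, 4, 0]
r4 m[φ1→X7] = [6, 5, 0, 5]
r4 m[φ1→X5] = [5, 7, 3, 8]
r4 m[φ2→X7] = [2, 5, 3, 1]
r4 m[φ2→X3] = [3, 9, 5, 8]
r4 m[φ3→X1] = [5, 2, 0, 0]
r4 m[φ3→X5] = [3, 0, 0, 0]
r4 m[φ4→X3] = [2, 0, 3, 2]
r4 m[φ4→X9] = [1, 2, 2, 5]
r4 m[φ5→X7] = [1, 1, 9, 8]
r4 m[X15→φ0] = [0, 0, 0, 0]
r4 m[X7→φ1] = [3, 6, 12, 9]
r4 m[X7→φ2] = [7, 6, 9, 13]
r4 m[X7→φ5] = [8, 10, 3, 6]
r4 m[X3→φ2] = [2, 0, 3, 2]
r4 m[X3→φ4] = [3, 9, 5, 8]
r4 m[X1→φ3] = [0, 0, 0, 0]
r4 m[X9→φ4] = [0, 0, 0, 0]
r4 m[X5→φ0] = [8, 7, 3, 8]
r4 m[X5→φ1] = [3, 0, 4, 0]
r4 m[X5→φ3] = [5, 7, 7, 8]
r5 m[φ0→X15] = [8, 8, 7, 7]
r5 m[φ0→X5] = [0, 0, 4, 0]
r5 m[φ1→X7] = [6, 5, 0, 5]
r5 m[φ1→X5] = [8, 9, 5, 10]
r5 m[φ2→X7] = [2, 5, 3, 1]
r5 m[φ2→X3] = [7, 12, 8, 10]
r5 m[φ3→X1] = [7, 8, 8, 7]
r5 m[φ3→X5] = [3, 0, 0, 0]
r5 m[φ4→X3] = [2, 0, 3, 2]
r5 m[φ4→X9] = [9, 10, 5, 8]
r5 m[φ5→X7] = [1, 1, 9, 8]
r5 m[X15→φ0] = [0, 0, 0, 0]
r5 m[X7→φ1] = [3, 6, 12, 9]
r5 m[X7→φ2] = [7, 6, 9, 13]
r5 m[X7→φ5] = [8, 10, 3, 6]
r5 m[X3→φ2] = [2, 0, 3, 2]
r5 m[X3→φ4] = [3, 9, 5, 8]
r5 m[X1→φ3] = [0, 0, 0, 0]
r5 m[X9→φ4] = [0, 0, 0, 0]
r5 m[X5→φ0] = [8, 7, 3, 8]
r5 m[X5→φ1] = [3, 0, 4, 0]
r5 m[X5→φ3] = [5, 7, 7, 8]
r6 m[φ0→X15] = [8, 8, 7, 7]
r6 m[φ0→X5] = [0, 0, 4, 0]
r6 m[φ1→X7] = [6, 5, 0, 5]
r6 m[φ1→X5] = [8, 9, 5, 10]
r6 m[φ2→X7] = [2, 5, 3, 1]
r6 m[φ2→X3] = [7, 12, 8, 10]
r6 m[φ3→X1] = [7, 8, 8, 7]
r6 m[φ3→X5] = [3, 0, 0, 0]
r6 m[φ4→X3] = [2, 0, 3, 2]
r6 m[φ4→X9] = [9, 10, 5, 8]
r6 m[φ5→X7] = [1, 1, 9, 8]
r6 m[X15→φ0] = [0, 0, 0, 0]
r6 m[X7→φ1] = [3, 6, 12, 9]
r6 m[X7→φ2] = [7, 6, 9, 13]
r6 m[X7→φ5] = [8, 10, 3, 6]
r6 m[X3→φ2] = [2, 0, 3, 2]
r6 m[X3→φ4] = [7, 12, 8, 10]
r6 m[X1→φ3] = [0, 0, 0, 0]
r6 m[X9→φ4] = [0, 0, 0, 0]
r6 m[X5→φ0] = [11, 9, 5, 10]
r6 m[X5→φ1] = [3, 0, 4, 0]
r6 m[X5→φ3] = [8, 9, 9, 10]
r7 m[φ0→X15] = [10, 10, 9, 9]
r7 m[φ0→X5] = [0, 0, 4, 0]
r7 m[φ1→X7] = [6, 5, 0, 5]
r7 m[φ1→X5] = [8, 9, 5, 10]
r7 m[φ2→X7] = [2, 5, 3, 1]
r7 m[φ2→X3] = [7, 12, 8, 10]
r7 m[φ3→X1] = [9, 11, 10, 9]
r7 m[φ3→X5] = [3, 0, 0, 0]
r7 m[φ4→X3] = [2, 0, 3, 2]
r7 m[φ4→X9] = [12, 12, 9, 11]
r7 m[φ5→X7] = [1, 1, 9, 8]
r7 m[X15→φ0] = [0, 0, 0, 0]
r7 m[X7→φ1] = [3, 6, 12, 9]
r7 m[X7→φ2] = [7, 6, 9, 13]
r7 m[X7→φ5] = [8, 10, 3, 6]
r7 m[X3→φ2] = [2, 0, 3, 2]
r7 m[X3→φ4] = [7, 12, 8, 10]
r7 m[X1→φ3] = [0, 0, 0, 0]
r7 m[X9→φ4] = [0, 0, 0, 0]
r7 m[X5→φ0] = [11, 9, 5, 10]
r7 m[X5→φ1] = [3, 0, 4, 0]
r7 m[X5→φ3] = [8, 9, 9, 10]
r8 m[φ0→X15] = [10, 10, 9, 9]
r8 m[φ0→X5] = [0, 0, 4, 0]
r8 m[φ1→X7] = [6, 5, 0, 5]
r8 m[φ1→X5] = [8, 9, 5, 10]
r8 m[φ2→X7] = [2, 5, 3, 1]
r8 m[φ2→X3] = [7, 12, 8, 10]
r8 m[φ3→X1] = [9, 11, 10, 9]
r8 m[φ3→X5] = [3, 0, 0, 0]
r8 m[φ4→X3] = [2, 0, 3, 2]
r8 m[φ4→X9] = [12, 12, 9, 11]
r8 m[φ5→X7] = [1, 1, 9, 8]
r8 m[X15→φ0] = [0, 0, 0, 0]
r8 m[X7→φ1] = [3, 6, 12, 9]
r8 m[X7→φ2] = [7, 6, 9, 13]
r8 m[X7→φ5] = [8, 10, 3, 6]
r8 m[X3→φ2] = [2, 0, 3, 2]
r8 m[X3→φ4] = [7, 12, 8, 10]
r8 m[X1→φ3] = [0, 0, 0, 0]
r8 m[X9→φ4] = [0, 0, 0, 0]
r8 m[X5→φ0] = [11, 9, 5, 10]
r8 m[X5→φ1] = [3, 0, 4, 0]
r8 m[X5→φ3] = [8, 9, 9, 10]
fixed point reached at round 8
traceback from X15: (X15=2, X7=0, X3=0, X1=3, X9=2, X5=1), score=9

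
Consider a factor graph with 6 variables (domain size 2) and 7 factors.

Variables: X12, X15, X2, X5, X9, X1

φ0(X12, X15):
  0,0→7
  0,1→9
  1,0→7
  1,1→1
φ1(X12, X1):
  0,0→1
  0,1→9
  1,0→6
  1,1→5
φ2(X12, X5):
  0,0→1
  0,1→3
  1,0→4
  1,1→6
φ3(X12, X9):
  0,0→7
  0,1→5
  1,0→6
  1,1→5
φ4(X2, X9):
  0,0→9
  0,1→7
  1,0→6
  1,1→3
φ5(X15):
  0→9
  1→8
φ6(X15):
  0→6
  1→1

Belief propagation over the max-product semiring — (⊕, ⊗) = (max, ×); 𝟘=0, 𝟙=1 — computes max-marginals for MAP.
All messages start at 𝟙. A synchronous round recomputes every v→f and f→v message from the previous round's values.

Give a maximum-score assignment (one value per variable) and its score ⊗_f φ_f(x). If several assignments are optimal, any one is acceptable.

init: all messages = 𝟙 over 2 values
r1 m[φ0→X12] = [9, 7]
r1 m[φ0→X15] = [7, 9]
r1 m[φ1→X12] = [9, 6]
r1 m[φ1→X1] = [6, 9]
r1 m[φ2→X12] = [3, 6]
r1 m[φ2→X5] = [4, 6]
r1 m[φ3→X12] = [7, 6]
r1 m[φ3→X9] = [7, 5]
r1 m[φ4→X2] = [9, 6]
r1 m[φ4→X9] = [9, 7]
r1 m[φ5→X15] = [9, 8]
r1 m[φ6→X15] = [6, 1]
r1 m[X12→φ0] = [1, 1]
r1 m[X12→φ1] = [1, 1]
r1 m[X12→φ2] = [1, 1]
r1 m[X12→φ3] = [1, 1]
r1 m[X15→φ0] = [1, 1]
r1 m[X15→φ5] = [1, 1]
r1 m[X15→φ6] = [1, 1]
r1 m[X2→φ4] = [1, 1]
r1 m[X5→φ2] = [1, 1]
r1 m[X9→φ3] = [1, 1]
r1 m[X9→φ4] = [1, 1]
r1 m[X1→φ1] = [1, 1]
r2 m[φ0→X12] = [9, 7]
r2 m[φ0→X15] = [7, 9]
r2 m[φ1→X12] = [9, 6]
r2 m[φ1→X1] = [6, 9]
r2 m[φ2→X12] = [3, 6]
r2 m[φ2→X5] = [4, 6]
r2 m[φ3→X12] = [7, 6]
r2 m[φ3→X9] = [7, 5]
r2 m[φ4→X2] = [9, 6]
r2 m[φ4→X9] = [9, 7]
r2 m[φ5→X15] = [9, 8]
r2 m[φ6→X15] = [6, 1]
r2 m[X12→φ0] = [189, 216]
r2 m[X12→φ1] = [189, 252]
r2 m[X12→φ2] = [567, 252]
r2 m[X12→φ3] = [243, 252]
r2 m[X15→φ0] = [54, 8]
r2 m[X15→φ5] = [42, 9]
r2 m[X15→φ6] = [63, 72]
r2 m[X2→φ4] = [1, 1]
r2 m[X5→φ2] = [1, 1]
r2 m[X9→φ3] = [9, 7]
r2 m[X9→φ4] = [7, 5]
r2 m[X1→φ1] = [1, 1]
r3 m[φ0→X12] = [378, 378]
r3 m[φ0→X15] = [1512, 1701]
r3 m[φ1→X12] = [9, 6]
r3 m[φ1→X1] = [1512, 1701]
r3 m[φ2→X12] = [3, 6]
r3 m[φ2→X5] = [1008, 1701]
r3 m[φ3→X12] = [63, 54]
r3 m[φ3→X9] = [1701, 1260]
r3 m[φ4→X2] = [63, 42]
r3 m[φ4→X9] = [9, 7]
r3 m[φ5→X15] = [9, 8]
r3 m[φ6→X15] = [6, 1]
r3 m[X12→φ0] = [189, 216]
r3 m[X12→φ1] = [189, 252]
r3 m[X12→φ2] = [567, 252]
r3 m[X12→φ3] = [243, 252]
r3 m[X15→φ0] = [54, 8]
r3 m[X15→φ5] = [42, 9]
r3 m[X15→φ6] = [63, 72]
r3 m[X2→φ4] = [1, 1]
r3 m[X5→φ2] = [1, 1]
r3 m[X9→φ3] = [9, 7]
r3 m[X9→φ4] = [7, 5]
r3 m[X1→φ1] = [1, 1]
r4 m[φ0→X12] = [378, 378]
r4 m[φ0→X15] = [1512, 1701]
r4 m[φ1→X12] = [9, 6]
r4 m[φ1→X1] = [1512, 1701]
r4 m[φ2→X12] = [3, 6]
r4 m[φ2→X5] = [1008, 1701]
r4 m[φ3→X12] = [63, 54]
r4 m[φ3→X9] = [1701, 1260]
r4 m[φ4→X2] = [63, 42]
r4 m[φ4→X9] = [9, 7]
r4 m[φ5→X15] = [9, 8]
r4 m[φ6→X15] = [6, 1]
r4 m[X12→φ0] = [1701, 1944]
r4 m[X12→φ1] = [71442, 122472]
r4 m[X12→φ2] = [214326, 122472]
r4 m[X12→φ3] = [10206, 13608]
r4 m[X15→φ0] = [54, 8]
r4 m[X15→φ5] = [9072, 1701]
r4 m[X15→φ6] = [13608, 13608]
r4 m[X2→φ4] = [1, 1]
r4 m[X5→φ2] = [1, 1]
r4 m[X9→φ3] = [9, 7]
r4 m[X9→φ4] = [1701, 1260]
r4 m[X1→φ1] = [1, 1]
r5 m[φ0→X12] = [378, 378]
r5 m[φ0→X15] = [13608, 15309]
r5 m[φ1→X12] = [9, 6]
r5 m[φ1→X1] = [734832, 642978]
r5 m[φ2→X12] = [3, 6]
r5 m[φ2→X5] = [489888, 734832]
r5 m[φ3→X12] = [63, 54]
r5 m[φ3→X9] = [81648, 68040]
r5 m[φ4→X2] = [15309, 10206]
r5 m[φ4→X9] = [9, 7]
r5 m[φ5→X15] = [9, 8]
r5 m[φ6→X15] = [6, 1]
r5 m[X12→φ0] = [1701, 1944]
r5 m[X12→φ1] = [71442, 122472]
r5 m[X12→φ2] = [214326, 122472]
r5 m[X12→φ3] = [10206, 13608]
r5 m[X15→φ0] = [54, 8]
r5 m[X15→φ5] = [9072, 1701]
r5 m[X15→φ6] = [13608, 13608]
r5 m[X2→φ4] = [1, 1]
r5 m[X5→φ2] = [1, 1]
r5 m[X9→φ3] = [9, 7]
r5 m[X9→φ4] = [1701, 1260]
r5 m[X1→φ1] = [1, 1]
r6 m[φ0→X12] = [378, 378]
r6 m[φ0→X15] = [13608, 15309]
r6 m[φ1→X12] = [9, 6]
r6 m[φ1→X1] = [734832, 642978]
r6 m[φ2→X12] = [3, 6]
r6 m[φ2→X5] = [489888, 734832]
r6 m[φ3→X12] = [63, 54]
r6 m[φ3→X9] = [81648, 68040]
r6 m[φ4→X2] = [15309, 10206]
r6 m[φ4→X9] = [9, 7]
r6 m[φ5→X15] = [9, 8]
r6 m[φ6→X15] = [6, 1]
r6 m[X12→φ0] = [1701, 1944]
r6 m[X12→φ1] = [71442, 122472]
r6 m[X12→φ2] = [214326, 122472]
r6 m[X12→φ3] = [10206, 13608]
r6 m[X15→φ0] = [54, 8]
r6 m[X15→φ5] = [81648, 15309]
r6 m[X15→φ6] = [122472, 122472]
r6 m[X2→φ4] = [1, 1]
r6 m[X5→φ2] = [1, 1]
r6 m[X9→φ3] = [9, 7]
r6 m[X9→φ4] = [81648, 68040]
r6 m[X1→φ1] = [1, 1]
r7 m[φ0→X12] = [378, 378]
r7 m[φ0→X15] = [13608, 15309]
r7 m[φ1→X12] = [9, 6]
r7 m[φ1→X1] = [734832, 642978]
r7 m[φ2→X12] = [3, 6]
r7 m[φ2→X5] = [489888, 734832]
r7 m[φ3→X12] = [63, 54]
r7 m[φ3→X9] = [81648, 68040]
r7 m[φ4→X2] = [734832, 489888]
r7 m[φ4→X9] = [9, 7]
r7 m[φ5→X15] = [9, 8]
r7 m[φ6→X15] = [6, 1]
r7 m[X12→φ0] = [1701, 1944]
r7 m[X12→φ1] = [71442, 122472]
r7 m[X12→φ2] = [214326, 122472]
r7 m[X12→φ3] = [10206, 13608]
r7 m[X15→φ0] = [54, 8]
r7 m[X15→φ5] = [81648, 15309]
r7 m[X15→φ6] = [122472, 122472]
r7 m[X2→φ4] = [1, 1]
r7 m[X5→φ2] = [1, 1]
r7 m[X9→φ3] = [9, 7]
r7 m[X9→φ4] = [81648, 68040]
r7 m[X1→φ1] = [1, 1]
r8 m[φ0→X12] = [378, 378]
r8 m[φ0→X15] = [13608, 15309]
r8 m[φ1→X12] = [9, 6]
r8 m[φ1→X1] = [734832, 642978]
r8 m[φ2→X12] = [3, 6]
r8 m[φ2→X5] = [489888, 734832]
r8 m[φ3→X12] = [63, 54]
r8 m[φ3→X9] = [81648, 68040]
r8 m[φ4→X2] = [734832, 489888]
r8 m[φ4→X9] = [9, 7]
r8 m[φ5→X15] = [9, 8]
r8 m[φ6→X15] = [6, 1]
r8 m[X12→φ0] = [1701, 1944]
r8 m[X12→φ1] = [71442, 122472]
r8 m[X12→φ2] = [214326, 122472]
r8 m[X12→φ3] = [10206, 13608]
r8 m[X15→φ0] = [54, 8]
r8 m[X15→φ5] = [81648, 15309]
r8 m[X15→φ6] = [122472, 122472]
r8 m[X2→φ4] = [1, 1]
r8 m[X5→φ2] = [1, 1]
r8 m[X9→φ3] = [9, 7]
r8 m[X9→φ4] = [81648, 68040]
r8 m[X1→φ1] = [1, 1]
fixed point reached at round 8
traceback from X12: (X12=1, X15=0, X2=0, X5=1, X9=0, X1=0), score=734832

assignment: (X12=1, X15=0, X2=0, X5=1, X9=0, X1=0); score = 734832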